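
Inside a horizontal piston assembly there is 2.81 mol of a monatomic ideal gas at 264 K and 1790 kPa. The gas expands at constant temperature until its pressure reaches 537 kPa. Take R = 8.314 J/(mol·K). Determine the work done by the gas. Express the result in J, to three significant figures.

Isothermal process: W = nRT ln(V₂/V₁) = nRT ln(P₁/P₂).
W = (2.81)(8.314)(264) × ln(1790/537)
  = 6168 × ln(3.333) = 6168 × 1.204
W_by_gas = 7426 J.

W ≈ 7430 J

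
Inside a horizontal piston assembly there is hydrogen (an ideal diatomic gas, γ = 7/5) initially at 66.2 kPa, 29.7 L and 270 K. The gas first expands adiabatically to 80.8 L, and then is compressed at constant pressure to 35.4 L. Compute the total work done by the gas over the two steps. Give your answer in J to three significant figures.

W_total ≈ 881 J

Step 1 (adiabatic): W = (P₁V₁ − P₂V₂)/(γ−1) = (1966 − 1318)/0.4 = 1622 J.
After step 1: P = 16.31 kPa, V = 80.8 L, T = 180.9 K.
Step 2 (isobaric): W = PΔV = (16.31 kPa)(35.4 − 80.8 L) = -740.3 J.
W_total = 1622 − 740.3 = 881.3 J.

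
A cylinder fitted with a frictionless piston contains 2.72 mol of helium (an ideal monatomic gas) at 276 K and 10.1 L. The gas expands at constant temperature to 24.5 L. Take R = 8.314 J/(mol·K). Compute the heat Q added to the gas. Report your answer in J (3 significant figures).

Isothermal ⇒ ΔU = 0, so Q = W = nRT ln(V₂/V₁).
Q = (2.72)(8.314)(276) ln(24.5/10.1) = 6241 × 0.8861 = 5531 J.

Q ≈ 5530 J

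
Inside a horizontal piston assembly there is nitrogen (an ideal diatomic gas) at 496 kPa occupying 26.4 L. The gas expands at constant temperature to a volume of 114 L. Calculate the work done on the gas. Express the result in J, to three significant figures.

Isothermal: W = nRT ln(V₂/V₁) = P₁V₁ ln(V₂/V₁).
P₁V₁ = (496 kPa)(26.4 L) = 13094 J.
W = 13094 × ln(114/26.4) = 13094 × 1.463
W_by_gas = 19155 J; work on gas = −W_by = -19155 J.

W ≈ -19200 J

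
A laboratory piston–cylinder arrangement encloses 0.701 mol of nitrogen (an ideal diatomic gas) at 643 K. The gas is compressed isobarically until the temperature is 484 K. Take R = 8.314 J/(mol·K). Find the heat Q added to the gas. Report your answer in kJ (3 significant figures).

Isobaric: W = nRΔT = (0.701)(8.314)(-159) = -926.7 J.
ΔU = nCᵥΔT with Cᵥ = 5R/2: ΔU = (0.701)(20.79)(-159) = -2317 J.
Q = ΔU + W = -2317 − 926.7 = -3243 J.

Q ≈ -3.24 kJ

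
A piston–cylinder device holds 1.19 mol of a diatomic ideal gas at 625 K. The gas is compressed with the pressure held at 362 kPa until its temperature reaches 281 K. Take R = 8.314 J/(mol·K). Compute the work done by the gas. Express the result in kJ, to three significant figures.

W ≈ -3.40 kJ

Isobaric: W = P ΔV = nR ΔT.
W = (1.19)(8.314)(281 − 625) = -3403 J.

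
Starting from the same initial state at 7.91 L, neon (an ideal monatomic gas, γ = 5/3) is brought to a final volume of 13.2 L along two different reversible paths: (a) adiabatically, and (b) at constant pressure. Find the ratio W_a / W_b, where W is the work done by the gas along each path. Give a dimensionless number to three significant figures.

W_a / W_b ≈ 0.649

Path (a) adiabatic: W = P₁V₁(1 − (V₁/V₂)^(γ−1))/(γ−1) → W_a/(P₁V₁) = 0.4338.
Path (b) isobaric: W = P₁(V₂ − V₁) → W_b/(P₁V₁) = 0.6688.
W_a / W_b = 0.4338 / 0.6688 = 0.6487.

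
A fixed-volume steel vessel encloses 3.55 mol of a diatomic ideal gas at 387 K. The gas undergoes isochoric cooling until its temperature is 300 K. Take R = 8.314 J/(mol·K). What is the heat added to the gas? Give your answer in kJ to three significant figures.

Q ≈ -6.42 kJ

Constant volume ⇒ W = 0, so Q = ΔU = nCᵥΔT with Cᵥ = 5R/2 = 20.79 J/(mol·K).
ΔU = (3.55)(20.79)(300 − 387) = -6419 J.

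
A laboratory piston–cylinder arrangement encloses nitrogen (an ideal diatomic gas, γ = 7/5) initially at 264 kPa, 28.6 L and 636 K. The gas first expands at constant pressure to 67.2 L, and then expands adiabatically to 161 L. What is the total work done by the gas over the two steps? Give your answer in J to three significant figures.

W_total ≈ 23300 J

Step 1 (isobaric): W = PΔV = (264 kPa)(67.2 − 28.6 L) = 10190 J.
After step 1: P = 264 kPa, V = 67.2 L, T = 1494 K.
Step 2 (adiabatic): W = (P₁V₁ − P₂V₂)/(γ−1) = (17741 − 12508)/0.4 = 13082 J.
W_total = 10190 + 13082 = 23272 J.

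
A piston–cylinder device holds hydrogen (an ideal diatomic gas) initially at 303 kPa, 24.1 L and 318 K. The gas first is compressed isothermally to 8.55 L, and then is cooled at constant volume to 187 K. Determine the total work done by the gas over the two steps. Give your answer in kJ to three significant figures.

Step 1 (isothermal): W = P₁V₁ ln(V₂/V₁) = (7302) ln(8.55/24.1) = -7567 J.
Step 2 (isochoric): W = 0 (constant volume).
W_total = -7567 + 0 = -7567 J.

W_total ≈ -7.57 kJ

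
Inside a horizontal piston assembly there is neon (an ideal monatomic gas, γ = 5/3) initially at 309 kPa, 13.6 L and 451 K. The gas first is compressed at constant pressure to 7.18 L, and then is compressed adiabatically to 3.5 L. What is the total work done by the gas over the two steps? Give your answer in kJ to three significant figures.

Step 1 (isobaric): W = PΔV = (309 kPa)(7.18 − 13.6 L) = -1984 J.
After step 1: P = 309 kPa, V = 7.18 L, T = 238.1 K.
Step 2 (adiabatic): W = (P₁V₁ − P₂V₂)/(γ−1) = (2219 − 3582)/0.667 = -2045 J.
W_total = -1984 − 2045 = -4029 J.

W_total ≈ -4.03 kJ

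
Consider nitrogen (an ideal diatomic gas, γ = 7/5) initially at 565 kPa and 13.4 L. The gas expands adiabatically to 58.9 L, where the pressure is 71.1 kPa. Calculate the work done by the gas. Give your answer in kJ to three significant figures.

Adiabatic: W = (P₁V₁ − P₂V₂)/(γ − 1) with γ = 7/5.
P₁V₁ = 7571 J, P₂V₂ = 4188 J.
W = (7571 − 4188) / 0.4 = 8458 J.

W ≈ 8.46 kJ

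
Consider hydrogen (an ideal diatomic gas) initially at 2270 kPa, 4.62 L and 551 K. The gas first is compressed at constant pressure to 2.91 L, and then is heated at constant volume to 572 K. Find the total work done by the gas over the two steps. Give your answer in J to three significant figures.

Step 1 (isobaric): W = PΔV = (2270 kPa)(2.91 − 4.62 L) = -3882 J.
Step 2 (isochoric): W = 0 (constant volume).
W_total = -3882 + 0 = -3882 J.

W_total ≈ -3880 J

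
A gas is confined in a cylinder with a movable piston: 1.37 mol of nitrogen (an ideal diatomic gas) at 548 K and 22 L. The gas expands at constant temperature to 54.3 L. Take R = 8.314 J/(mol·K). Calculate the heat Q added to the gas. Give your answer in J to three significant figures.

Isothermal ⇒ ΔU = 0, so Q = W = nRT ln(V₂/V₁).
Q = (1.37)(8.314)(548) ln(54.3/22) = 6242 × 0.9035 = 5639 J.

Q ≈ 5640 J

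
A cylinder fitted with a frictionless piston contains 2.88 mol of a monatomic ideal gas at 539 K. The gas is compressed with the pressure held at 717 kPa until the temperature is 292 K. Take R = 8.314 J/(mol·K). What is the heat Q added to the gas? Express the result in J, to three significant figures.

Q ≈ -14800 J

Isobaric: W = nRΔT = (2.88)(8.314)(-247) = -5914 J.
ΔU = nCᵥΔT with Cᵥ = 3R/2: ΔU = (2.88)(12.47)(-247) = -8871 J.
Q = ΔU + W = -8871 − 5914 = -14786 J.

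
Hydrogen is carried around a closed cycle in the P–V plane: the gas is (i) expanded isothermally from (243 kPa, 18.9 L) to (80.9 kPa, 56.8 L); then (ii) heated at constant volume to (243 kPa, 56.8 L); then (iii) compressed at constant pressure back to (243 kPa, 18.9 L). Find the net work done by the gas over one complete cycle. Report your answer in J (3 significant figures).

W_net ≈ -4160 J

Leg (i): W = PᵢVᵢ ln(V_f/Vᵢ) = (4593) ln(56.8/18.9) = 5054 J.
Leg (ii): W = 0.
Leg (iii): W = PΔV = (243)(18.9 − 56.8) = -9210 J.
W_net = 5054 − 9210 = -4156 J.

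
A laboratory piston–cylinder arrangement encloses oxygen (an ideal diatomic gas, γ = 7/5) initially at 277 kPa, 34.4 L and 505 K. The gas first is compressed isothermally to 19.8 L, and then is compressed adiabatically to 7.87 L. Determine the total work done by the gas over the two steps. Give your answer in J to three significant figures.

Step 1 (isothermal): W = P₁V₁ ln(V₂/V₁) = (9529) ln(19.8/34.4) = -5263 J.
After step 1: P = 481.3 kPa, V = 19.8 L, T = 505 K.
Step 2 (adiabatic): W = (P₁V₁ − P₂V₂)/(γ−1) = (9529 − 13782)/0.4 = -10633 J.
W_total = -5263 − 10633 = -15897 J.

W_total ≈ -15900 J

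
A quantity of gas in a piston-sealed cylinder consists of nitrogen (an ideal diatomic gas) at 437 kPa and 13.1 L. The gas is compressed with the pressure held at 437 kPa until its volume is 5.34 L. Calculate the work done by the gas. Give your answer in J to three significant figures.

Isobaric: W = P ΔV.
W = (437 kPa)(5.34 − 13.1 L) = (437)(-7.76) = -3391 J.

W ≈ -3390 J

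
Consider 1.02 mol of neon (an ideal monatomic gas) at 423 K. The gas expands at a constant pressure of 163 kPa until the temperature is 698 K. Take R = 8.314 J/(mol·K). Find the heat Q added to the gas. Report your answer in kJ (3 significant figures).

Q ≈ 5.83 kJ

Isobaric: W = nRΔT = (1.02)(8.314)(275) = 2332 J.
ΔU = nCᵥΔT with Cᵥ = 3R/2: ΔU = (1.02)(12.47)(275) = 3498 J.
Q = ΔU + W = 3498 + 2332 = 5830 J.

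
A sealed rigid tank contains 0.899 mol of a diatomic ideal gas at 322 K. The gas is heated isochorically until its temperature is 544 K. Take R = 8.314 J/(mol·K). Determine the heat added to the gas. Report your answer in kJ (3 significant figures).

Constant volume ⇒ W = 0, so Q = ΔU = nCᵥΔT with Cᵥ = 5R/2 = 20.79 J/(mol·K).
ΔU = (0.899)(20.79)(544 − 322) = 4148 J.

Q ≈ 4.15 kJ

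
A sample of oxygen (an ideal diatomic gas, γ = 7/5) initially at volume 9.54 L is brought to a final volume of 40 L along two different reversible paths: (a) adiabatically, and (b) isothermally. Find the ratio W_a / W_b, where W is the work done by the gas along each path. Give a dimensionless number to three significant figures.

W_a / W_b ≈ 0.761

Path (a) adiabatic: W = P₁V₁(1 − (V₁/V₂)^(γ−1))/(γ−1) → W_a/(P₁V₁) = 1.091.
Path (b) isothermal: W = P₁V₁ ln(V₂/V₁) → W_b/(P₁V₁) = 1.433.
W_a / W_b = 1.091 / 1.433 = 0.7611.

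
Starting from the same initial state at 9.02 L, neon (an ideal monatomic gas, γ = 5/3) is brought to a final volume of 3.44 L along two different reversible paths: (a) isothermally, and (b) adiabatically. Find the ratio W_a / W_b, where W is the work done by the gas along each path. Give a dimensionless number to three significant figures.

W_a / W_b ≈ 0.713

Path (a) isothermal: W = P₁V₁ ln(V₂/V₁) → W_a/(P₁V₁) = -0.964.
Path (b) adiabatic: W = P₁V₁(1 − (V₁/V₂)^(γ−1))/(γ−1) → W_b/(P₁V₁) = -1.352.
W_a / W_b = -0.964 / -1.352 = 0.7129.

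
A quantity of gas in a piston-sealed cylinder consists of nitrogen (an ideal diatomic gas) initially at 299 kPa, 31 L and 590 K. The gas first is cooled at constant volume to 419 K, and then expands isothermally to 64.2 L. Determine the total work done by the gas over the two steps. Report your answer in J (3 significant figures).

Step 1 (isochoric): W = 0 (constant volume).
After step 1: P = 212.3 kPa (V unchanged).
Step 2 (isothermal): W = P₁V₁ ln(V₂/V₁) = (6583) ln(64.2/31) = 4792 J.
W_total = 0 + 4792 = 4792 J.

W_total ≈ 4790 J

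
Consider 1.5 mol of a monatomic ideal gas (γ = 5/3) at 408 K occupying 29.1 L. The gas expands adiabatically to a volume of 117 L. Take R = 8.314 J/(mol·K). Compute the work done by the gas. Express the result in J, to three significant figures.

W ≈ 4610 J

Adiabatic: TV^(γ−1) = const with γ = 5/3.
T₂ = T₁ (V₁/V₂)^(γ−1) = 408 × (29.1/117)^0.667 = 408 × 0.3955 = 161.4 K.
W_by = nCᵥ(T₁ − T₂) = (1.5)(12.47)(408 − 161.4) = 4614 J.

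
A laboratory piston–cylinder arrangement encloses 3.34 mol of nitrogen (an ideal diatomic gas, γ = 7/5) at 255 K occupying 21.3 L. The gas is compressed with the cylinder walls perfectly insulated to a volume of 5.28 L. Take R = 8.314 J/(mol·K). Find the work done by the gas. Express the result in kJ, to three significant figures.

W ≈ -13.2 kJ

Adiabatic: TV^(γ−1) = const with γ = 7/5.
T₂ = T₁ (V₁/V₂)^(γ−1) = 255 × (21.3/5.28)^0.4 = 255 × 1.747 = 445.5 K.
W_by = nCᵥ(T₁ − T₂) = (3.34)(20.79)(255 − 445.5) = -13224 J.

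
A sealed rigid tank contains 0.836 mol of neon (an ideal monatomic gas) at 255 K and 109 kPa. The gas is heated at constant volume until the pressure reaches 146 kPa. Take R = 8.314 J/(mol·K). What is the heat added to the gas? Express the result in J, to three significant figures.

Q ≈ 902 J

Constant volume ⇒ W = 0, so Q = ΔU = nCᵥΔT with Cᵥ = 3R/2 = 12.47 J/(mol·K).
At constant V, T₂/T₁ = P₂/P₁ ⇒ ΔT = T₁(P₂/P₁ − 1) = 255·(146/109 − 1) = 86.56 K.
ΔU = (0.836)(12.47)(86.56) = 902.4 J.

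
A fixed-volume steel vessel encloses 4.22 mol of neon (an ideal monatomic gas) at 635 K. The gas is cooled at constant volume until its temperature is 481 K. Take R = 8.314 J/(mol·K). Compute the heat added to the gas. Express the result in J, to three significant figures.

Constant volume ⇒ W = 0, so Q = ΔU = nCᵥΔT with Cᵥ = 3R/2 = 12.47 J/(mol·K).
ΔU = (4.22)(12.47)(481 − 635) = -8105 J.

Q ≈ -8100 J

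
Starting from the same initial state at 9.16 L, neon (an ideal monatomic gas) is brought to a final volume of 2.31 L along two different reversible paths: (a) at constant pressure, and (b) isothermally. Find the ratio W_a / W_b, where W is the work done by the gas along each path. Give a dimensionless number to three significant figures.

W_a / W_b ≈ 0.543

Path (a) isobaric: W = P₁(V₂ − V₁) → W_a/(P₁V₁) = -0.7478.
Path (b) isothermal: W = P₁V₁ ln(V₂/V₁) → W_b/(P₁V₁) = -1.378.
W_a / W_b = -0.7478 / -1.378 = 0.5428.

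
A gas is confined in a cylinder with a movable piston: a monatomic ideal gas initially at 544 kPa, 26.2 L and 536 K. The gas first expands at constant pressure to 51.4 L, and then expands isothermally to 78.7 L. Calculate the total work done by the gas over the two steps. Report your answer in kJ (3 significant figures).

W_total ≈ 25.6 kJ

Step 1 (isobaric): W = PΔV = (544 kPa)(51.4 − 26.2 L) = 13709 J.
After step 1: P = 544 kPa, V = 51.4 L, T = 1052 K.
Step 2 (isothermal): W = P₁V₁ ln(V₂/V₁) = (27962) ln(78.7/51.4) = 11912 J.
W_total = 13709 + 11912 = 25621 J.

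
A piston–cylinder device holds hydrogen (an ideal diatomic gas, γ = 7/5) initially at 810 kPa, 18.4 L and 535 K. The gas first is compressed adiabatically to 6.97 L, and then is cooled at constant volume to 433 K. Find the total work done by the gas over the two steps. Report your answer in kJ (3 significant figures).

W_total ≈ -17.7 kJ

Step 1 (adiabatic): W = (P₁V₁ − P₂V₂)/(γ−1) = (14904 − 21975)/0.4 = -17679 J.
Step 2 (isochoric): W = 0 (constant volume).
W_total = -17679 + 0 = -17679 J.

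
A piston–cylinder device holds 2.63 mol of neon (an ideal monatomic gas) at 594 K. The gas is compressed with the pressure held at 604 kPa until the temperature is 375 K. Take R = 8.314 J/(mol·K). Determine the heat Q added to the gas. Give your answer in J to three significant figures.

Isobaric: W = nRΔT = (2.63)(8.314)(-219) = -4789 J.
ΔU = nCᵥΔT with Cᵥ = 3R/2: ΔU = (2.63)(12.47)(-219) = -7183 J.
Q = ΔU + W = -7183 − 4789 = -11972 J.

Q ≈ -12000 J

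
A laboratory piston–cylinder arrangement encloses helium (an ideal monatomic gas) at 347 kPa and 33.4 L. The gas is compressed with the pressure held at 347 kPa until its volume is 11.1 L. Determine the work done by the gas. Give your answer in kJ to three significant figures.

W ≈ -7.74 kJ

Isobaric: W = P ΔV.
W = (347 kPa)(11.1 − 33.4 L) = (347)(-22.3) = -7738 J.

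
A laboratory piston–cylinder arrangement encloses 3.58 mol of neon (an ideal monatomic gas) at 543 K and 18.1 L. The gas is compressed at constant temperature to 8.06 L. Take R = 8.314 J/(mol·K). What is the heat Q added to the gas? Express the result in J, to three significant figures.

Q ≈ -13100 J

Isothermal ⇒ ΔU = 0, so Q = W = nRT ln(V₂/V₁).
Q = (3.58)(8.314)(543) ln(8.06/18.1) = 16162 × -0.809 = -13075 J.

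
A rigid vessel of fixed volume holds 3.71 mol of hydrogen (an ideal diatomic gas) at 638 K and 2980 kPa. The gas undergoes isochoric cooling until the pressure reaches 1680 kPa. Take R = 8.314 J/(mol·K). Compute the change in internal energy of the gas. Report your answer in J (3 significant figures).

Constant volume ⇒ W = 0, so Q = ΔU = nCᵥΔT with Cᵥ = 5R/2 = 20.79 J/(mol·K).
At constant V, T₂/T₁ = P₂/P₁ ⇒ ΔT = T₁(P₂/P₁ − 1) = 638·(1680/2980 − 1) = -278.3 K.
ΔU = (3.71)(20.79)(-278.3) = -21462 J.

ΔU ≈ -21500 J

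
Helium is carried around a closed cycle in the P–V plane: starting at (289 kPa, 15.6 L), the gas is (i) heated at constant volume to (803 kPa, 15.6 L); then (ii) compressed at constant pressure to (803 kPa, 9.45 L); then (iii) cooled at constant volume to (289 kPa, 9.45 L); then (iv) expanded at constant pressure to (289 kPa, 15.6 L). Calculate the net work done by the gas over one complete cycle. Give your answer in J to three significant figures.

W_net ≈ -3160 J

Constant-volume legs do no work.
W(ii) = (803)(9.45 − 15.6) = -4938 J; W(iv) = (289)(15.6 − 9.45) = 1777 J.
W_net = -4938 + 1777 = -3161 J (the counter-clockwise enclosed area).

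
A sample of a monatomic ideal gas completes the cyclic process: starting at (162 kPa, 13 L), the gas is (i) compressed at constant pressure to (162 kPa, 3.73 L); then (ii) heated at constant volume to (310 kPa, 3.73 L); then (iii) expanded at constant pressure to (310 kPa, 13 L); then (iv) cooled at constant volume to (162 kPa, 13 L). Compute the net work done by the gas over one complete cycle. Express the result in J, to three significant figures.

Constant-volume legs do no work.
W(i) = (162)(3.73 − 13) = -1502 J; W(iii) = (310)(13 − 3.73) = 2874 J.
W_net = -1502 + 2874 = 1372 J (the clockwise enclosed area).

W_net ≈ 1370 J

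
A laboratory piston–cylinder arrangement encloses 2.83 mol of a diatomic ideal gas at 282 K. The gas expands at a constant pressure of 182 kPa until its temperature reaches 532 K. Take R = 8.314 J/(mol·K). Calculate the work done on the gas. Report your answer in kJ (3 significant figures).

Isobaric: W = P ΔV = nR ΔT.
W = (2.83)(8.314)(532 − 282) = 5882 J.
Work on gas = −W_by = -5882 J.

W ≈ -5.88 kJ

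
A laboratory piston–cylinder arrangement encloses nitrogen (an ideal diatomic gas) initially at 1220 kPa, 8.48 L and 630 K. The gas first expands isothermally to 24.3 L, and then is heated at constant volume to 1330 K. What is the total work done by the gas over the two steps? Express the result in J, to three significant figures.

Step 1 (isothermal): W = P₁V₁ ln(V₂/V₁) = (10346) ln(24.3/8.48) = 10891 J.
Step 2 (isochoric): W = 0 (constant volume).
W_total = 10891 + 0 = 10891 J.

W_total ≈ 10900 J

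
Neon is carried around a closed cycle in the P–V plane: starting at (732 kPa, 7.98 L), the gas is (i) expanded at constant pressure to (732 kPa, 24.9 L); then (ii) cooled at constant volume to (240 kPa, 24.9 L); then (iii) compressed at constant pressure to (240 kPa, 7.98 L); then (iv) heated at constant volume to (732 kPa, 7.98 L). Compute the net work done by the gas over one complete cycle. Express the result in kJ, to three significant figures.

W_net ≈ 8.32 kJ

Constant-volume legs do no work.
W(i) = (732)(24.9 − 7.98) = 12385 J; W(iii) = (240)(7.98 − 24.9) = -4061 J.
W_net = 12385 − 4061 = 8325 J (the clockwise enclosed area).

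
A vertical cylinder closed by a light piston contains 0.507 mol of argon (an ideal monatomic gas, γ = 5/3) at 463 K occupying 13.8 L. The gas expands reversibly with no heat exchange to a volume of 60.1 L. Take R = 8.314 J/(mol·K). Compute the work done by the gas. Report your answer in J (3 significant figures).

W ≈ 1830 J

Adiabatic: TV^(γ−1) = const with γ = 5/3.
T₂ = T₁ (V₁/V₂)^(γ−1) = 463 × (13.8/60.1)^0.667 = 463 × 0.375 = 173.6 K.
W_by = nCᵥ(T₁ − T₂) = (0.507)(12.47)(463 − 173.6) = 1830 J.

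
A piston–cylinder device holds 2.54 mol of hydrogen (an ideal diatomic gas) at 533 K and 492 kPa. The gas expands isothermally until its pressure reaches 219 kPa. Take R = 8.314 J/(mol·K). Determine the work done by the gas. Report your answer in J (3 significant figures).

Isothermal process: W = nRT ln(V₂/V₁) = nRT ln(P₁/P₂).
W = (2.54)(8.314)(533) × ln(492/219)
  = 11256 × ln(2.247) = 11256 × 0.8094
W_by_gas = 9110 J.

W ≈ 9110 J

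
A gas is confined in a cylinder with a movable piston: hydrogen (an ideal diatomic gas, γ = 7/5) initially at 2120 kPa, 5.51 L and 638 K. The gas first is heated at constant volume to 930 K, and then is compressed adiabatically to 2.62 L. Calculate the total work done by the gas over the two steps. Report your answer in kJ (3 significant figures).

Step 1 (isochoric): W = 0 (constant volume).
After step 1: P = 3090 kPa (V unchanged).
Step 2 (adiabatic): W = (P₁V₁ − P₂V₂)/(γ−1) = (17027 − 22924)/0.4 = -14741 J.
W_total = 0 − 14741 = -14741 J.

W_total ≈ -14.7 kJ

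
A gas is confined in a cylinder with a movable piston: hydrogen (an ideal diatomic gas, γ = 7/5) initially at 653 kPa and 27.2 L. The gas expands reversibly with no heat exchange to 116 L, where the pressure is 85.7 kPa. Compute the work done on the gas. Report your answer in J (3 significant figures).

W ≈ -19600 J

Adiabatic: W = (P₁V₁ − P₂V₂)/(γ − 1) with γ = 7/5.
P₁V₁ = 17762 J, P₂V₂ = 9941 J.
W = (17762 − 9941) / 0.4 = 19551 J.
Work on gas = −W_by = -19551 J.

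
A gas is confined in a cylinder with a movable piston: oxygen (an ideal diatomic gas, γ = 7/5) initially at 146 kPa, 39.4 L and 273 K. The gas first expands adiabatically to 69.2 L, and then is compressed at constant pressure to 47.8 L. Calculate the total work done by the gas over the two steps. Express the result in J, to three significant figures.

Step 1 (adiabatic): W = (P₁V₁ − P₂V₂)/(γ−1) = (5752 − 4592)/0.4 = 2901 J.
After step 1: P = 66.36 kPa, V = 69.2 L, T = 217.9 K.
Step 2 (isobaric): W = PΔV = (66.36 kPa)(47.8 − 69.2 L) = -1420 J.
W_total = 2901 − 1420 = 1481 J.

W_total ≈ 1480 J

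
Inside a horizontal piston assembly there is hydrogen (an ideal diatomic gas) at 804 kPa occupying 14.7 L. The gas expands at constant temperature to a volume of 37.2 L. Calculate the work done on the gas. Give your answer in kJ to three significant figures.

W ≈ -11.0 kJ

Isothermal: W = nRT ln(V₂/V₁) = P₁V₁ ln(V₂/V₁).
P₁V₁ = (804 kPa)(14.7 L) = 11819 J.
W = 11819 × ln(37.2/14.7) = 11819 × 0.9285
W_by_gas = 10973 J; work on gas = −W_by = -10973 J.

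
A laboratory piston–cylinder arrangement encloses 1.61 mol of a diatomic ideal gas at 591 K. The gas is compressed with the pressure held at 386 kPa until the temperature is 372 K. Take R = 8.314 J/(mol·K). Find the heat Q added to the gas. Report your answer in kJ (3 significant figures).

Isobaric: W = nRΔT = (1.61)(8.314)(-219) = -2931 J.
ΔU = nCᵥΔT with Cᵥ = 5R/2: ΔU = (1.61)(20.79)(-219) = -7329 J.
Q = ΔU + W = -7329 − 2931 = -10260 J.

Q ≈ -10.3 kJ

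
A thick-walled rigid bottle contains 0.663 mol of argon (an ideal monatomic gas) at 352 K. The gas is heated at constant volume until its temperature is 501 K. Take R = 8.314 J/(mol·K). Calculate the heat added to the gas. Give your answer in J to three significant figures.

Q ≈ 1230 J

Constant volume ⇒ W = 0, so Q = ΔU = nCᵥΔT with Cᵥ = 3R/2 = 12.47 J/(mol·K).
ΔU = (0.663)(12.47)(501 − 352) = 1232 J.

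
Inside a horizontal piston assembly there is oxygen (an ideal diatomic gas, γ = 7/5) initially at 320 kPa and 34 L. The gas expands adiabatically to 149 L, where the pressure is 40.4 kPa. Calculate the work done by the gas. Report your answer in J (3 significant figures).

Adiabatic: W = (P₁V₁ − P₂V₂)/(γ − 1) with γ = 7/5.
P₁V₁ = 10880 J, P₂V₂ = 6020 J.
W = (10880 − 6020) / 0.4 = 12151 J.

W ≈ 12200 J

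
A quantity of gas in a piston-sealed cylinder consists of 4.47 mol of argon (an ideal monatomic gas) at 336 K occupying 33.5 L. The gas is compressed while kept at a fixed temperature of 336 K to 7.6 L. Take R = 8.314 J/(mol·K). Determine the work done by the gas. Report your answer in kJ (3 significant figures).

W ≈ -18.5 kJ

Isothermal: W = nRT ln(V₂/V₁).
W = (4.47)(8.314)(336) × ln(7.6/33.5)
  = 12487 × -1.483
W_by_gas = -18523 J.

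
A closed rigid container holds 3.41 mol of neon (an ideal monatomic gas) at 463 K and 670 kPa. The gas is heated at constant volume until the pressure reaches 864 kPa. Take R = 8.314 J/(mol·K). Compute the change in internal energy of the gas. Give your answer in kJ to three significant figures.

Constant volume ⇒ W = 0, so Q = ΔU = nCᵥΔT with Cᵥ = 3R/2 = 12.47 J/(mol·K).
At constant V, T₂/T₁ = P₂/P₁ ⇒ ΔT = T₁(P₂/P₁ − 1) = 463·(864/670 − 1) = 134.1 K.
ΔU = (3.41)(12.47)(134.1) = 5701 J.

ΔU ≈ 5.70 kJ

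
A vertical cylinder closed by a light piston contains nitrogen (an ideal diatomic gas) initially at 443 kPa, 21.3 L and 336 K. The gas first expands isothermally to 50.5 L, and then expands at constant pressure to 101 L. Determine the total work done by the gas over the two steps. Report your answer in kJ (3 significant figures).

W_total ≈ 17.6 kJ

Step 1 (isothermal): W = P₁V₁ ln(V₂/V₁) = (9436) ln(50.5/21.3) = 8146 J.
After step 1: P = 186.8 kPa, V = 50.5 L, T = 336 K.
Step 2 (isobaric): W = PΔV = (186.8 kPa)(101 − 50.5 L) = 9436 J.
W_total = 8146 + 9436 = 17582 J.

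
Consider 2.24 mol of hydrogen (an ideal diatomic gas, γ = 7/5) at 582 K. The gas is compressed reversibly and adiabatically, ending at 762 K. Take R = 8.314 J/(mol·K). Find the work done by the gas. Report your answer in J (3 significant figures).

W ≈ -8380 J

Adiabatic ⇒ Q = 0, so W_by = −ΔU = nCᵥ(T₁ − T₂).
Cᵥ = 5R/2 = 20.79 J/(mol·K).
W = (2.24)(20.79)(582 − 762) = -8381 J.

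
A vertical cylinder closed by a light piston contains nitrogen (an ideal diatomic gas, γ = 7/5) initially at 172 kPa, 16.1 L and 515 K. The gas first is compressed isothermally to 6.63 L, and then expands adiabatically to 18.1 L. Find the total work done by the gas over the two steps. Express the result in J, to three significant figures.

W_total ≈ -167 J

Step 1 (isothermal): W = P₁V₁ ln(V₂/V₁) = (2769) ln(6.63/16.1) = -2457 J.
After step 1: P = 417.7 kPa, V = 6.63 L, T = 515 K.
Step 2 (adiabatic): W = (P₁V₁ − P₂V₂)/(γ−1) = (2769 − 1853)/0.4 = 2290 J.
W_total = -2457 + 2290 = -166.5 J.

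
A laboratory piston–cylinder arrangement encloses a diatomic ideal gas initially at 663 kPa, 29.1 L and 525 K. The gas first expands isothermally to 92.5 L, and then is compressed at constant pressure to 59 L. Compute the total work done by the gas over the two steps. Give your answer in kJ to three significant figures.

W_total ≈ 15.3 kJ

Step 1 (isothermal): W = P₁V₁ ln(V₂/V₁) = (19293) ln(92.5/29.1) = 22312 J.
After step 1: P = 208.6 kPa, V = 92.5 L, T = 525 K.
Step 2 (isobaric): W = PΔV = (208.6 kPa)(59 − 92.5 L) = -6987 J.
W_total = 22312 − 6987 = 15325 J.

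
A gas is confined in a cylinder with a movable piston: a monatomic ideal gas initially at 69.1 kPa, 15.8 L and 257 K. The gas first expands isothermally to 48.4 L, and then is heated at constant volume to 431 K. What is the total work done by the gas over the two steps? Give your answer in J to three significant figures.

Step 1 (isothermal): W = P₁V₁ ln(V₂/V₁) = (1092) ln(48.4/15.8) = 1222 J.
Step 2 (isochoric): W = 0 (constant volume).
W_total = 1222 + 0 = 1222 J.

W_total ≈ 1220 J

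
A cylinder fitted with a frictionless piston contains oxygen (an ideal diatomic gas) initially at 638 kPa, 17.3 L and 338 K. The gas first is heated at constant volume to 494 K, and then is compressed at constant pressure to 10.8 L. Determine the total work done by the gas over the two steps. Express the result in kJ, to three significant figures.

W_total ≈ -6.06 kJ

Step 1 (isochoric): W = 0 (constant volume).
After step 1: P = 932.5 kPa (V unchanged).
Step 2 (isobaric): W = PΔV = (932.5 kPa)(10.8 − 17.3 L) = -6061 J.
W_total = 0 − 6061 = -6061 J.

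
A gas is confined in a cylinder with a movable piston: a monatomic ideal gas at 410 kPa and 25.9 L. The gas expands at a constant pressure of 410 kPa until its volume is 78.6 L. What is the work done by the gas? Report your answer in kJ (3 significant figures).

W ≈ 21.6 kJ

Isobaric: W = P ΔV.
W = (410 kPa)(78.6 − 25.9 L) = (410)(52.7) = 21607 J.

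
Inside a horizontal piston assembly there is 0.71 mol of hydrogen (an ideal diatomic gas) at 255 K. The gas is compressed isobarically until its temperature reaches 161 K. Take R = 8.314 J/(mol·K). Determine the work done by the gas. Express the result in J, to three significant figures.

W ≈ -555 J

Isobaric: W = P ΔV = nR ΔT.
W = (0.71)(8.314)(161 − 255) = -554.9 J.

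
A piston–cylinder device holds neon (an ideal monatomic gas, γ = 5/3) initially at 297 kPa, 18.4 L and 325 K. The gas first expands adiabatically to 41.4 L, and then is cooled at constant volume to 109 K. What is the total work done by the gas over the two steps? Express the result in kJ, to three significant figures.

W_total ≈ 3.42 kJ

Step 1 (adiabatic): W = (P₁V₁ − P₂V₂)/(γ−1) = (5465 − 3183)/0.667 = 3423 J.
Step 2 (isochoric): W = 0 (constant volume).
W_total = 3423 + 0 = 3423 J.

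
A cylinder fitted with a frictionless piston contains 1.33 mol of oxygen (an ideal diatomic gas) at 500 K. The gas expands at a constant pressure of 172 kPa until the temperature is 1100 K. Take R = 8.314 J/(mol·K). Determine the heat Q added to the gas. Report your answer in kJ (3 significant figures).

Q ≈ 23.2 kJ

Isobaric: W = nRΔT = (1.33)(8.314)(600) = 6635 J.
ΔU = nCᵥΔT with Cᵥ = 5R/2: ΔU = (1.33)(20.79)(600) = 16586 J.
Q = ΔU + W = 16586 + 6635 = 23221 J.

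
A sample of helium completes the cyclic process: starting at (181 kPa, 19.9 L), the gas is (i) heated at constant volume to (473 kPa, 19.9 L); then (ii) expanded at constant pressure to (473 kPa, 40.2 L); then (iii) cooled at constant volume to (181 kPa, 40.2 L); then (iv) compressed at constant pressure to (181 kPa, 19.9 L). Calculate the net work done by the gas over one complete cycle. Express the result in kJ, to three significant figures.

Constant-volume legs do no work.
W(ii) = (473)(40.2 − 19.9) = 9602 J; W(iv) = (181)(19.9 − 40.2) = -3674 J.
W_net = 9602 − 3674 = 5928 J (the clockwise enclosed area).

W_net ≈ 5.93 kJ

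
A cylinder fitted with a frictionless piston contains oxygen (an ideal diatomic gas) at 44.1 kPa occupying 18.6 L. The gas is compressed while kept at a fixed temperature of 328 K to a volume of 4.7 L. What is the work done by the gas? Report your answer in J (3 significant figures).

Isothermal: W = nRT ln(V₂/V₁) = P₁V₁ ln(V₂/V₁).
P₁V₁ = (44.1 kPa)(18.6 L) = 820.3 J.
W = 820.3 × ln(4.7/18.6) = 820.3 × -1.376
W_by_gas = -1128 J.

W ≈ -1130 J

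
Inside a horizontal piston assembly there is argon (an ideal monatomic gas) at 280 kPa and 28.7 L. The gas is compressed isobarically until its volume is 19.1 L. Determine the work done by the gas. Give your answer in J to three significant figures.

W ≈ -2690 J

Isobaric: W = P ΔV.
W = (280 kPa)(19.1 − 28.7 L) = (280)(-9.6) = -2688 J.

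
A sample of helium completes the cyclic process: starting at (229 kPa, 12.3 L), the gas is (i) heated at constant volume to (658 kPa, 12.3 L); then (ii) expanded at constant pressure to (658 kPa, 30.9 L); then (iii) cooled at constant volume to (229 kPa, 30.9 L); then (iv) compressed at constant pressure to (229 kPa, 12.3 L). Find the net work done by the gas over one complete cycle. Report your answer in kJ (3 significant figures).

Constant-volume legs do no work.
W(ii) = (658)(30.9 − 12.3) = 12239 J; W(iv) = (229)(12.3 − 30.9) = -4259 J.
W_net = 12239 − 4259 = 7979 J (the clockwise enclosed area).

W_net ≈ 7.98 kJ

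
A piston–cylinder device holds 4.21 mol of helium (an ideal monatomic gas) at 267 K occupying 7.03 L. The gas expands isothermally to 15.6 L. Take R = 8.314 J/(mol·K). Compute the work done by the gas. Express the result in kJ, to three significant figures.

W ≈ 7.45 kJ

Isothermal: W = nRT ln(V₂/V₁).
W = (4.21)(8.314)(267) × ln(15.6/7.03)
  = 9346 × 0.7971
W_by_gas = 7449 J.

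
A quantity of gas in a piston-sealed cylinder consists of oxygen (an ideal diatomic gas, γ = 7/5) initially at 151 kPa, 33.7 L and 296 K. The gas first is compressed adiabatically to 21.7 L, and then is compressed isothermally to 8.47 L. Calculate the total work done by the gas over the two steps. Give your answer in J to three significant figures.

W_total ≈ -8160 J

Step 1 (adiabatic): W = (P₁V₁ − P₂V₂)/(γ−1) = (5089 − 6068)/0.4 = -2449 J.
After step 1: P = 279.7 kPa, V = 21.7 L, T = 353 K.
Step 2 (isothermal): W = P₁V₁ ln(V₂/V₁) = (6068) ln(8.47/21.7) = -5709 J.
W_total = -2449 − 5709 = -8158 J.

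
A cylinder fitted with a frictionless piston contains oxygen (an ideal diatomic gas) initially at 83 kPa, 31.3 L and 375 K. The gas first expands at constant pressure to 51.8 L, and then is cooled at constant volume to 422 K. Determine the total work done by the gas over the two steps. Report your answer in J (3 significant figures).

Step 1 (isobaric): W = PΔV = (83 kPa)(51.8 − 31.3 L) = 1701 J.
Step 2 (isochoric): W = 0 (constant volume).
W_total = 1701 + 0 = 1701 J.

W_total ≈ 1700 J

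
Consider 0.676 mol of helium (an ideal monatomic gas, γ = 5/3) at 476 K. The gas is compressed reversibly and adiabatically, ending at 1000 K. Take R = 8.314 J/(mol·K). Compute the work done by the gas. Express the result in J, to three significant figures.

W ≈ -4420 J

Adiabatic ⇒ Q = 0, so W_by = −ΔU = nCᵥ(T₁ − T₂).
Cᵥ = 3R/2 = 12.47 J/(mol·K).
W = (0.676)(12.47)(476 − 1000) = -4418 J.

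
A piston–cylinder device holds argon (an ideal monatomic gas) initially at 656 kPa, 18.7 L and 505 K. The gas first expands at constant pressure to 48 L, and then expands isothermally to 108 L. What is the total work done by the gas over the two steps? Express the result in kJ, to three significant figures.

W_total ≈ 44.8 kJ

Step 1 (isobaric): W = PΔV = (656 kPa)(48 − 18.7 L) = 19221 J.
After step 1: P = 656 kPa, V = 48 L, T = 1296 K.
Step 2 (isothermal): W = P₁V₁ ln(V₂/V₁) = (31488) ln(108/48) = 25535 J.
W_total = 19221 + 25535 = 44755 J.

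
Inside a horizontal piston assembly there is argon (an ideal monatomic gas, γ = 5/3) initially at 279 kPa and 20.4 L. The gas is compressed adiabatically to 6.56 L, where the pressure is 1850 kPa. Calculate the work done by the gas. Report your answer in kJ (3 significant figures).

Adiabatic: W = (P₁V₁ − P₂V₂)/(γ − 1) with γ = 5/3.
P₁V₁ = 5692 J, P₂V₂ = 12136 J.
W = (5692 − 12136) / 0.6667 = -9667 J.

W ≈ -9.67 kJ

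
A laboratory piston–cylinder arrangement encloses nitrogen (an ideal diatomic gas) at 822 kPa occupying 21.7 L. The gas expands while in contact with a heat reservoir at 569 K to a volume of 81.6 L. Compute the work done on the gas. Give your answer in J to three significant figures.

Isothermal: W = nRT ln(V₂/V₁) = P₁V₁ ln(V₂/V₁).
P₁V₁ = (822 kPa)(21.7 L) = 17837 J.
W = 17837 × ln(81.6/21.7) = 17837 × 1.325
W_by_gas = 23626 J; work on gas = −W_by = -23626 J.

W ≈ -23600 J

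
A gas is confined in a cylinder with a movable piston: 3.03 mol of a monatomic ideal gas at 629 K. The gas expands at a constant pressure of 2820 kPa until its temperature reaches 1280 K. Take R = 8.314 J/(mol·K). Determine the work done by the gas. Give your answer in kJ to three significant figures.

Isobaric: W = P ΔV = nR ΔT.
W = (3.03)(8.314)(1280 − 629) = 16400 J.

W ≈ 16.4 kJ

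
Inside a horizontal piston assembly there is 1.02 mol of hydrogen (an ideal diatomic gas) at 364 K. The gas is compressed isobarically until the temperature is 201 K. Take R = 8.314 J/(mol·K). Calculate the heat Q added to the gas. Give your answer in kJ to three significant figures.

Isobaric: W = nRΔT = (1.02)(8.314)(-163) = -1382 J.
ΔU = nCᵥΔT with Cᵥ = 5R/2: ΔU = (1.02)(20.79)(-163) = -3456 J.
Q = ΔU + W = -3456 − 1382 = -4838 J.

Q ≈ -4.84 kJ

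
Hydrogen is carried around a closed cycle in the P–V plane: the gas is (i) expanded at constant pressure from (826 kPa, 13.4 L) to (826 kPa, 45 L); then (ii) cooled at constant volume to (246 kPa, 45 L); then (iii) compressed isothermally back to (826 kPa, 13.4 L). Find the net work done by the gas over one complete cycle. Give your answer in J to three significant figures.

Leg (i): W = PΔV = (826)(45 − 13.4) = 26102 J.
Leg (ii): W = 0.
Leg (iii): W = PᵢVᵢ ln(V_f/Vᵢ) = (11070) ln(13.4/45) = -13410 J.
W_net = 26102 − 13410 = 12691 J.

W_net ≈ 12700 J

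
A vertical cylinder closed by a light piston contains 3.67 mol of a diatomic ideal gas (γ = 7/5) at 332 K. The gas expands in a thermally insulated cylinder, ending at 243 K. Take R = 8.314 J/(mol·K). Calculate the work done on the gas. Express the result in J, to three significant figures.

Adiabatic ⇒ Q = 0, so W_by = −ΔU = nCᵥ(T₁ − T₂).
Cᵥ = 5R/2 = 20.79 J/(mol·K).
W = (3.67)(20.79)(332 − 243) = 6789 J.
Work on gas = −W_by = -6789 J.

W ≈ -6790 J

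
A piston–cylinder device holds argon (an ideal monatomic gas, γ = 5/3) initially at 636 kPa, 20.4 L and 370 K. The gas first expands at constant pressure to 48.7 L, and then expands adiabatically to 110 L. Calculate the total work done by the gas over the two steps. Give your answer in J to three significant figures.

W_total ≈ 37500 J

Step 1 (isobaric): W = PΔV = (636 kPa)(48.7 − 20.4 L) = 17999 J.
After step 1: P = 636 kPa, V = 48.7 L, T = 883.3 K.
Step 2 (adiabatic): W = (P₁V₁ − P₂V₂)/(γ−1) = (30973 − 17992)/0.667 = 19472 J.
W_total = 17999 + 19472 = 37471 J.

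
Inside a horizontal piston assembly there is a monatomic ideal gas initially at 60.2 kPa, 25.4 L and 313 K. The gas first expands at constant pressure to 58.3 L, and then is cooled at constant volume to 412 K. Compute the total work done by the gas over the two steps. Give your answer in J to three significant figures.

Step 1 (isobaric): W = PΔV = (60.2 kPa)(58.3 − 25.4 L) = 1981 J.
Step 2 (isochoric): W = 0 (constant volume).
W_total = 1981 + 0 = 1981 J.

W_total ≈ 1980 J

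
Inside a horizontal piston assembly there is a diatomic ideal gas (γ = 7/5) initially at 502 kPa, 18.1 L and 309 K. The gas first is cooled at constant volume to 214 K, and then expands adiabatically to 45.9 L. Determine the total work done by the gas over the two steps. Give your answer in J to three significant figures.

W_total ≈ 4890 J

Step 1 (isochoric): W = 0 (constant volume).
After step 1: P = 347.7 kPa (V unchanged).
Step 2 (adiabatic): W = (P₁V₁ − P₂V₂)/(γ−1) = (6293 − 4337)/0.4 = 4889 J.
W_total = 0 + 4889 = 4889 J.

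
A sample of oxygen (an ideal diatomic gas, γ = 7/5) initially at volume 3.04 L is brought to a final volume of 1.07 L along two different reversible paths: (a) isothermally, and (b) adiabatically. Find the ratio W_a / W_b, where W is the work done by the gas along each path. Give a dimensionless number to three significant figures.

Path (a) isothermal: W = P₁V₁ ln(V₂/V₁) → W_a/(P₁V₁) = -1.044.
Path (b) adiabatic: W = P₁V₁(1 − (V₁/V₂)^(γ−1))/(γ−1) → W_b/(P₁V₁) = -1.296.
W_a / W_b = -1.044 / -1.296 = 0.8057.

W_a / W_b ≈ 0.806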